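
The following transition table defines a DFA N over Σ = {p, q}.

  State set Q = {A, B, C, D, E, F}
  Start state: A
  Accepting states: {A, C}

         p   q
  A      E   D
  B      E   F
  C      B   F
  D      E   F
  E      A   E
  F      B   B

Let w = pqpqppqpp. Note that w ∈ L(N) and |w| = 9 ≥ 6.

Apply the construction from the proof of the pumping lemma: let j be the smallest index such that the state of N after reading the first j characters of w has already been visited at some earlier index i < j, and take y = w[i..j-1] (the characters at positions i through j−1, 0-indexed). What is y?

q

State sequence: A -p-> E -q-> E -p-> A -q-> D -p-> E -p-> A -q-> D -p-> E -p-> A
First repeat at step 2: E was already visited.

So i = 1, j = 2, giving x = w[0:1] = p, y = w[1:2] = q, z = w[2:9] = pqppqpp.
Check: |xy| = 2 ≤ 6 and |y| = 1 ≥ 1. Reading y takes N from E back to E, so every xyⁱz is accepted.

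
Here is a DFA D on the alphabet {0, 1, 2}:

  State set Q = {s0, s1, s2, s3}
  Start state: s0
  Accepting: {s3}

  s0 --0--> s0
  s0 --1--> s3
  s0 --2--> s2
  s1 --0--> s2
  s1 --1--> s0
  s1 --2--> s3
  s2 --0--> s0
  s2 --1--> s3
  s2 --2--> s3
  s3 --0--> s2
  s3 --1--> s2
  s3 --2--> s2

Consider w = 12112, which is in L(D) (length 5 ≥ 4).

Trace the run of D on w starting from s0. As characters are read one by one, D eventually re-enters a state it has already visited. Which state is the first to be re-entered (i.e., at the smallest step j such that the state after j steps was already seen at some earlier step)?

Run of D on w = 1 2 1 1 2:
  step 0: s0  (start)
  step 1: s3  (read 1: s0→s3)
  step 2: s2  (read 2: s3→s2)
  step 3: s3  (read 1: s2→s3)   ← first repeat (s3 seen earlier)
  step 4: s2  (read 1: s3→s2)
  step 5: s3  (read 2: s2→s3)

The earliest repeat is at step j = 3: D is in s3, which it already visited at step i = 1.

s3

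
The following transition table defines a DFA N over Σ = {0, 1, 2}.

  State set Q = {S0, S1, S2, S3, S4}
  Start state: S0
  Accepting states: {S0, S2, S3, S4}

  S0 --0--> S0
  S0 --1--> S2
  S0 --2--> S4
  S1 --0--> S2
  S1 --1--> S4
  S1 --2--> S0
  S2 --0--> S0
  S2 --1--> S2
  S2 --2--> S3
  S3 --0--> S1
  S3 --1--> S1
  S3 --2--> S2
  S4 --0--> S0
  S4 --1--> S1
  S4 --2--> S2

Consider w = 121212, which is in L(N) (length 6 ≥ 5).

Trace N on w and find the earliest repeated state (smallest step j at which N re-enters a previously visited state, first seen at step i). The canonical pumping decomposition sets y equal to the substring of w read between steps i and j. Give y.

1212

State sequence: S0 -1-> S2 -2-> S3 -1-> S1 -2-> S0 -1-> S2 -2-> S3
First repeat at step 4: S0 was already visited.

So i = 0, j = 4, giving x = w[0:0] = ε, y = w[0:4] = 1212, z = w[4:6] = 12.
Check: |xy| = 4 ≤ 5 and |y| = 4 ≥ 1. Reading y takes N from S0 back to S0, so every xyⁱz is accepted.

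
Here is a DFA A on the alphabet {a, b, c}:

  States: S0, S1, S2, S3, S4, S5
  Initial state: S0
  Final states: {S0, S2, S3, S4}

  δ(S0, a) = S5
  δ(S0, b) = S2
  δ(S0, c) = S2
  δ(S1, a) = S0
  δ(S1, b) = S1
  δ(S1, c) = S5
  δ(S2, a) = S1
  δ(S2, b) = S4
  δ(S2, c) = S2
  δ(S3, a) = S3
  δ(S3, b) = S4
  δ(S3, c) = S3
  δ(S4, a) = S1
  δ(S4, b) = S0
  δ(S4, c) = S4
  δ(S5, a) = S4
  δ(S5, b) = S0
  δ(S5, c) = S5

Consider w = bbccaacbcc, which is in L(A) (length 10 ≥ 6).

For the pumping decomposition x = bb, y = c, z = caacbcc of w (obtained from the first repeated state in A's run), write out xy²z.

xy^2z = bb·c·c·caacbcc = bbcccaacbcc.
Reading y = c takes A from S4 back to S4, so after x·y·y the machine is still in S4, and z then leads to the accepting state S4. Hence bbcccaacbcc ∈ L(A).

bbcccaacbcc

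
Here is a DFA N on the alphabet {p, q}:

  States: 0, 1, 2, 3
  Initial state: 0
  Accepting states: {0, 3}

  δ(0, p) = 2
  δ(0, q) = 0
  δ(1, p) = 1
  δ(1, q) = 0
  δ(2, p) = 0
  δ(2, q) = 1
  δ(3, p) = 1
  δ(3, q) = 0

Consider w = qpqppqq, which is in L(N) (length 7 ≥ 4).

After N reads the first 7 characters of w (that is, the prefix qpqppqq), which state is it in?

0

Run of N on the first 7 characters of w = q p q p p q q:
  step 0: 0  (start)
  step 1: 0  (read q: 0→0)
  step 2: 2  (read p: 0→2)
  step 3: 1  (read q: 2→1)
  step 4: 1  (read p: 1→1)
  step 5: 1  (read p: 1→1)
  step 6: 0  (read q: 1→0)
  step 7: 0  (read q: 0→0)

After reading 7 characters, N is in state 0.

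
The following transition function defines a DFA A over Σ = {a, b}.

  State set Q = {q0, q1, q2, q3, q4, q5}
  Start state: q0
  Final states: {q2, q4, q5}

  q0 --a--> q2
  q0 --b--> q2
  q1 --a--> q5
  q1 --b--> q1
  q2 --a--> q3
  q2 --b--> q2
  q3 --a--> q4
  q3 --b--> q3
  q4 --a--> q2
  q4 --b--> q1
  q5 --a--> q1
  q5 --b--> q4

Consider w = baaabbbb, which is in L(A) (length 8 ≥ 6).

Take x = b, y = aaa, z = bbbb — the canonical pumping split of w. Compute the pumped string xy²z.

xy^2z = b·aaa·aaa·bbbb = baaaaaabbbb.
Reading y = aaa takes A from q2 back to q2, so after x·y·y the machine is still in q2, and z then leads to the accepting state q2. Hence baaaaaabbbb ∈ L(A).

baaaaaabbbb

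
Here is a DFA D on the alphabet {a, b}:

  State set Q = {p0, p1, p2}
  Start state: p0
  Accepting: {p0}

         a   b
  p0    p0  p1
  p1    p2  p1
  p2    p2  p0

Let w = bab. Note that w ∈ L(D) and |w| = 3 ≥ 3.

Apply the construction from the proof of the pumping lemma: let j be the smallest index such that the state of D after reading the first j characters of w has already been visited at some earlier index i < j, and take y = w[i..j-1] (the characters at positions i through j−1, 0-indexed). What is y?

bab

Run of D on w = b a b:
  step 0: p0  (start)
  step 1: p1  (read b: p0→p1)
  step 2: p2  (read a: p1→p2)
  step 3: p0  (read b: p2→p0)   ← first repeat (p0 seen earlier)

So i = 0, j = 3, giving x = w[0:0] = ε, y = w[0:3] = bab, z = w[3:3] = ε.
Check: |xy| = 3 ≤ 3 and |y| = 3 ≥ 1. Reading y takes D from p0 back to p0, so every xyⁱz is accepted.
The DFA has 3 states, so the proof of the pumping lemma guarantees a repeated state among the first 3+1 visited; the segment between the two visits is the pumpable y.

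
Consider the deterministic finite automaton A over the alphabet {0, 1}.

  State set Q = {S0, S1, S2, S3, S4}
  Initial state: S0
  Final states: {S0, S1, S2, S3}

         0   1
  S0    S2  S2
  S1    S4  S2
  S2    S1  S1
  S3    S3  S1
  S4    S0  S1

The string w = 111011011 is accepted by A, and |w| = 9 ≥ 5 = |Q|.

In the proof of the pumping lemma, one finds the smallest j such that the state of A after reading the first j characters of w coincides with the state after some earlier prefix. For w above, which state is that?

S2

Run of A on w = 1 1 1 0 1 1 0 1 1:
  step 0: S0  (start)
  step 1: S2  (read 1: S0→S2)
  step 2: S1  (read 1: S2→S1)
  step 3: S2  (read 1: S1→S2)   ← first repeat (S2 seen earlier)
  step 4: S1  (read 0: S2→S1)
  step 5: S2  (read 1: S1→S2)
  step 6: S1  (read 1: S2→S1)
  step 7: S4  (read 0: S1→S4)
  step 8: S1  (read 1: S4→S1)
  step 9: S2  (read 1: S1→S2)

The earliest repeat is at step j = 3: A is in S2, which it already visited at step i = 1.
Since A has 5 states, any run of length ≥ 5 visits 5+1 states, so by pigeonhole some state repeats within the first 5 steps — that repeat gives the pumpable loop.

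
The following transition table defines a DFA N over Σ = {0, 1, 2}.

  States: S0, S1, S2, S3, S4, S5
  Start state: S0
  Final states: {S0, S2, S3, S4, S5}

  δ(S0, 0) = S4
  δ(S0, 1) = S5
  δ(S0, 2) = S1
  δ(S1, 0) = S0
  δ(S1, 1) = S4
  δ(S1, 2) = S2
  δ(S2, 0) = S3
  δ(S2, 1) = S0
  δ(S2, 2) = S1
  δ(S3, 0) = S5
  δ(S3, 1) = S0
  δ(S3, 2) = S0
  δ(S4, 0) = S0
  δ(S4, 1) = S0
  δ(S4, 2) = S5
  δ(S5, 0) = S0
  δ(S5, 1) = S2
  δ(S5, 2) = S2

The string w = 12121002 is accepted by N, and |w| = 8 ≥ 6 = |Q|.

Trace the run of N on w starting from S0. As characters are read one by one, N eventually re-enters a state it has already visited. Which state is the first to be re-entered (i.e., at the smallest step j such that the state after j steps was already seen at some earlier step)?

S0

Run of N on w = 1 2 1 2 1 0 0 2:
  step 0: S0  (start)
  step 1: S5  (read 1: S0→S5)
  step 2: S2  (read 2: S5→S2)
  step 3: S0  (read 1: S2→S0)   ← first repeat (S0 seen earlier)
  step 4: S1  (read 2: S0→S1)
  step 5: S4  (read 1: S1→S4)
  step 6: S0  (read 0: S4→S0)
  step 7: S4  (read 0: S0→S4)
  step 8: S5  (read 2: S4→S5)

The earliest repeat is at step j = 3: N is in S0, which it already visited at step i = 0.
Pumping length from the standard proof: p = 6 (the number of states). The repeated state found above gives |xy| = j ≤ 6 and |y| = j − i ≥ 1.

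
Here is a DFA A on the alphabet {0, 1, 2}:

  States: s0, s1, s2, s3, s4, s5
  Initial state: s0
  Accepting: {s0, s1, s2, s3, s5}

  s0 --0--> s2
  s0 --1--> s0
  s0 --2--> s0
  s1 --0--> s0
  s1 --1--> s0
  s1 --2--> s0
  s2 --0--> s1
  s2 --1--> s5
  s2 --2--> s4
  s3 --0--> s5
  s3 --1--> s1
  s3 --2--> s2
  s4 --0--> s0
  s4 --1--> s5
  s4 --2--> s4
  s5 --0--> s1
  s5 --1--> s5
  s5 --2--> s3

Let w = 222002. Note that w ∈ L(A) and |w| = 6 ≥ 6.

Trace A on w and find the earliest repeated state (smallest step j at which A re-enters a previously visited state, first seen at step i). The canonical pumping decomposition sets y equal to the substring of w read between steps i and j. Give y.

Run of A on w = 2 2 2 0 0 2:
  step 0: s0  (start)
  step 1: s0  (read 2: s0→s0)   ← first repeat (s0 seen earlier)
  step 2: s0  (read 2: s0→s0)
  step 3: s0  (read 2: s0→s0)
  step 4: s2  (read 0: s0→s2)
  step 5: s1  (read 0: s2→s1)
  step 6: s0  (read 2: s1→s0)

So i = 0, j = 1, giving x = w[0:0] = ε, y = w[0:1] = 2, z = w[1:6] = 22002.
Check: |xy| = 1 ≤ 6 and |y| = 1 ≥ 1. Reading y takes A from s0 back to s0, so every xyⁱz is accepted.

2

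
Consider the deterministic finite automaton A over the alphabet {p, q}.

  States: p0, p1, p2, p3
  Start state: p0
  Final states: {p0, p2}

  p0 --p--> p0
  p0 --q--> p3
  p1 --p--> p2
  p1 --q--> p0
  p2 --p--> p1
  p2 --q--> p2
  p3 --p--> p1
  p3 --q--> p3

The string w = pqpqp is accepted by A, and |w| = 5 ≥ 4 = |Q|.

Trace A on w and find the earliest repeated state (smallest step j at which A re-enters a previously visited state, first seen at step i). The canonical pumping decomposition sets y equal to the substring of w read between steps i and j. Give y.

Run of A on w = p q p q p:
  step 0: p0  (start)
  step 1: p0  (read p: p0→p0)   ← first repeat (p0 seen earlier)
  step 2: p3  (read q: p0→p3)
  step 3: p1  (read p: p3→p1)
  step 4: p0  (read q: p1→p0)
  step 5: p0  (read p: p0→p0)

So i = 0, j = 1, giving x = w[0:0] = ε, y = w[0:1] = p, z = w[1:5] = qpqp.
Check: |xy| = 1 ≤ 4 and |y| = 1 ≥ 1. Reading y takes A from p0 back to p0, so every xyⁱz is accepted.

p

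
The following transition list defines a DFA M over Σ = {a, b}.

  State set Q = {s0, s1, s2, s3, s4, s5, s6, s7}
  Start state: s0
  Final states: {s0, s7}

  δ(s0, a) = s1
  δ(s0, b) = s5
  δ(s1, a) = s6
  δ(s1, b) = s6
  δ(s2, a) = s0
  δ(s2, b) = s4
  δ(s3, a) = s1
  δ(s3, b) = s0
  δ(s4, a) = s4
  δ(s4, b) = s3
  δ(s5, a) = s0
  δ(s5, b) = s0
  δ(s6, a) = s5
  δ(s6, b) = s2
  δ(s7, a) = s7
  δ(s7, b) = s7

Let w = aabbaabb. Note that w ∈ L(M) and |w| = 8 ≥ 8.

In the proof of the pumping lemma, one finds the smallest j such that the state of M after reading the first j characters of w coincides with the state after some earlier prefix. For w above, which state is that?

s4

State sequence: s0 -a-> s1 -a-> s6 -b-> s2 -b-> s4 -a-> s4 -a-> s4 -b-> s3 -b-> s0
First repeat at step 5: s4 was already visited.

The earliest repeat is at step j = 5: M is in s4, which it already visited at step i = 4.
With |Q| = 8, pigeonhole forces a state repeat no later than step 8; the substring read between the first and second visits to that state can be pumped.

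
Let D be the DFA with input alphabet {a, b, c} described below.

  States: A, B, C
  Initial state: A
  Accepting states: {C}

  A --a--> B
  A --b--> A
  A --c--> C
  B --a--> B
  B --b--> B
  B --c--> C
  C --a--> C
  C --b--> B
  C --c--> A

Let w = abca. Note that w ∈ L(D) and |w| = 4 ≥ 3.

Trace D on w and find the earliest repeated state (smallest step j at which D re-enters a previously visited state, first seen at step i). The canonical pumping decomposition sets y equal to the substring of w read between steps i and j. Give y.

b

State sequence: A -a-> B -b-> B -c-> C -a-> C
First repeat at step 2: B was already visited.

So i = 1, j = 2, giving x = w[0:1] = a, y = w[1:2] = b, z = w[2:4] = ca.
Check: |xy| = 2 ≤ 3 and |y| = 1 ≥ 1. Reading y takes D from B back to B, so every xyⁱz is accepted.
Since D has 3 states, any run of length ≥ 3 visits 3+1 states, so by pigeonhole some state repeats within the first 3 steps — that repeat gives the pumpable loop.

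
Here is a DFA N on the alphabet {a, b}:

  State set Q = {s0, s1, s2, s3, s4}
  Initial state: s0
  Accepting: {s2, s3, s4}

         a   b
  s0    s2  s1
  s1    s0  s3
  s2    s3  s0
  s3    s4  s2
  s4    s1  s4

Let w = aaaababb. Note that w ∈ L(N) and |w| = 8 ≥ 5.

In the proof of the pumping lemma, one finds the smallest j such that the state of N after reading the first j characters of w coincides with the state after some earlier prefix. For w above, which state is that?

Run of N on w = a a a a b a b b:
  step 0: s0  (start)
  step 1: s2  (read a: s0→s2)
  step 2: s3  (read a: s2→s3)
  step 3: s4  (read a: s3→s4)
  step 4: s1  (read a: s4→s1)
  step 5: s3  (read b: s1→s3)   ← first repeat (s3 seen earlier)
  step 6: s4  (read a: s3→s4)
  step 7: s4  (read b: s4→s4)
  step 8: s4  (read b: s4→s4)

The earliest repeat is at step j = 5: N is in s3, which it already visited at step i = 2.
The DFA has 5 states, so the proof of the pumping lemma guarantees a repeated state among the first 5+1 visited; the segment between the two visits is the pumpable y.

s3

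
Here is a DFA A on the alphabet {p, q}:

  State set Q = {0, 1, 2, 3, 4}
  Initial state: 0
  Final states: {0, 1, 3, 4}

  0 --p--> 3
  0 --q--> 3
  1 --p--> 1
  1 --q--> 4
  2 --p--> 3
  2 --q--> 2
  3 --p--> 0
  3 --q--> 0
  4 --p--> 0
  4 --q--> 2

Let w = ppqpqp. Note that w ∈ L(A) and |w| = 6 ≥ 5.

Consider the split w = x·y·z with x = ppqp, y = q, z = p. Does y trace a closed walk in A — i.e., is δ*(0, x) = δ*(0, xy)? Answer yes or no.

no

State sequence: 0 -p-> 3 -p-> 0 -q-> 3 -p-> 0 -q-> 3

After x (step 4): 0. After xy (step 5): 3.
They differ (0 ≠ 3), so y is not a cycle from the state after x; this split is not the one the pumping-lemma construction produces, and pumping y need not keep the string in L(A).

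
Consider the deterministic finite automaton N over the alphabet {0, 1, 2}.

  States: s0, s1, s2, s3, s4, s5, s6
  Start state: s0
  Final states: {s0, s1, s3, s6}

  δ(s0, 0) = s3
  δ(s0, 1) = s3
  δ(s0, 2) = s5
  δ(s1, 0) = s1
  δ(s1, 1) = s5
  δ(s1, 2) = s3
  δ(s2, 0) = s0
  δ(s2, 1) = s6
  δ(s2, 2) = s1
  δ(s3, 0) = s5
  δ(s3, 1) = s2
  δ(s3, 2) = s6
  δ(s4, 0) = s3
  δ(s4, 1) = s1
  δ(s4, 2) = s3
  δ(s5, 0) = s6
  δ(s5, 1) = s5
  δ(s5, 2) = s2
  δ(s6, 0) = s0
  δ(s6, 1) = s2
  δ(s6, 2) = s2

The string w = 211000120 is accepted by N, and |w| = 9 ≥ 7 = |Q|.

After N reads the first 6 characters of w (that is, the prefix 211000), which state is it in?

s3

State sequence: s0 -2-> s5 -1-> s5 -1-> s5 -0-> s6 -0-> s0 -0-> s3

After reading 6 characters, N is in state s3.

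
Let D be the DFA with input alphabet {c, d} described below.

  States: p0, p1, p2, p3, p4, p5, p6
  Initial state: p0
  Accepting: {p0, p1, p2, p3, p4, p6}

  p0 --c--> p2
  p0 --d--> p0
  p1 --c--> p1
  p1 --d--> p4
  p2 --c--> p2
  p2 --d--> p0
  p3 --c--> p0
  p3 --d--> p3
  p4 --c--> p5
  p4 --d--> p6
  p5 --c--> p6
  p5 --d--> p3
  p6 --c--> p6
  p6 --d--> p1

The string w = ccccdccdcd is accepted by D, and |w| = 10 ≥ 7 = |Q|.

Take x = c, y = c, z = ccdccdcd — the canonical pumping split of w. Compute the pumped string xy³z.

ccccccdccdcd

xy^3z = c·c·c·c·ccdccdcd = ccccccdccdcd.
Reading y = c takes D from p2 back to p2, so after x·y·y·y the machine is still in p2, and z then leads to the accepting state p0. Hence ccccccdccdcd ∈ L(D).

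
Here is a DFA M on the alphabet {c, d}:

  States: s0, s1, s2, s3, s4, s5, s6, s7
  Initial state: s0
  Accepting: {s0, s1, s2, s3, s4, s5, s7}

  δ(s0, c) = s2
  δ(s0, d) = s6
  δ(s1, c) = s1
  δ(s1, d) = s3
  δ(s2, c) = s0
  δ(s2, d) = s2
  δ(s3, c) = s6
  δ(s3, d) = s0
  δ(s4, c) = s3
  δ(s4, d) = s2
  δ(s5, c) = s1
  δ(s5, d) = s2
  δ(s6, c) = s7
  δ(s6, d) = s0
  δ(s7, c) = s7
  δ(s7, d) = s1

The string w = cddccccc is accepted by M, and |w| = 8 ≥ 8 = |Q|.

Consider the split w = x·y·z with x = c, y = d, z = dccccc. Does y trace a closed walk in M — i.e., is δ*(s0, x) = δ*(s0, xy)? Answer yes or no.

State sequence: s0 -c-> s2 -d-> s2

After x (step 1): s2. After xy (step 2): s2.
They match, so y = d drives M around a cycle from s2 back to itself; pumping y any number of times keeps M in s2 before reading z, and xyⁱz ∈ L(M) for every i ≥ 0.

yes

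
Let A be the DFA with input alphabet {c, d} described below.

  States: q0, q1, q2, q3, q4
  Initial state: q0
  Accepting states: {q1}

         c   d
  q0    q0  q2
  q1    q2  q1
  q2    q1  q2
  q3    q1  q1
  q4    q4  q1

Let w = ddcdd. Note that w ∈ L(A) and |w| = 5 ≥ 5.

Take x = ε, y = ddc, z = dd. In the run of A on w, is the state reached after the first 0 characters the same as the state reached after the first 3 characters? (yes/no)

no

Run of A on the first 3 characters of w = d d c:
  step 0: q0  (start)
  step 1: q2  (read d: q0→q2)
  step 2: q2  (read d: q2→q2)
  step 3: q1  (read c: q2→q1)

After x (step 0): q0. After xy (step 3): q1.
They differ (q0 ≠ q1), so y is not a cycle from the state after x; this split is not the one the pumping-lemma construction produces, and pumping y need not keep the string in L(A).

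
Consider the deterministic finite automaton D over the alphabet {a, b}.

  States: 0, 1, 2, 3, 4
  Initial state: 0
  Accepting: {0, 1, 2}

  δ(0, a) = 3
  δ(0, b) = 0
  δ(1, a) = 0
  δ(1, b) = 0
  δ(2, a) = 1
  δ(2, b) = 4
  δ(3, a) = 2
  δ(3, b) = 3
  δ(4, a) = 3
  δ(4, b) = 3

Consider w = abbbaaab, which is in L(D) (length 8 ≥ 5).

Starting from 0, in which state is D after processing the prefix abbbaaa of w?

0

Run of D on the first 7 characters of w = a b b b a a a:
  step 0: 0  (start)
  step 1: 3  (read a: 0→3)
  step 2: 3  (read b: 3→3)
  step 3: 3  (read b: 3→3)
  step 4: 3  (read b: 3→3)
  step 5: 2  (read a: 3→2)
  step 6: 1  (read a: 2→1)
  step 7: 0  (read a: 1→0)

After reading 7 characters, D is in state 0.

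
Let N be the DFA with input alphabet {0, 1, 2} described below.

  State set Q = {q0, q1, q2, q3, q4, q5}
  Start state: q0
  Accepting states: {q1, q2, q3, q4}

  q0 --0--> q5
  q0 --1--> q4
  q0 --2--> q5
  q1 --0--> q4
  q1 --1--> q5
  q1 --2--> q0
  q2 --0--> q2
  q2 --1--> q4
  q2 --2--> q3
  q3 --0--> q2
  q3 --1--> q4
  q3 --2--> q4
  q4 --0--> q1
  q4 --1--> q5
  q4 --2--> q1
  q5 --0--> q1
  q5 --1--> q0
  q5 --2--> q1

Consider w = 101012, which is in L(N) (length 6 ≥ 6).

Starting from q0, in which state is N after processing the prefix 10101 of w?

Run of N on the first 5 characters of w = 1 0 1 0 1:
  step 0: q0  (start)
  step 1: q4  (read 1: q0→q4)
  step 2: q1  (read 0: q4→q1)
  step 3: q5  (read 1: q1→q5)
  step 4: q1  (read 0: q5→q1)
  step 5: q5  (read 1: q1→q5)

After reading 5 characters, N is in state q5.

q5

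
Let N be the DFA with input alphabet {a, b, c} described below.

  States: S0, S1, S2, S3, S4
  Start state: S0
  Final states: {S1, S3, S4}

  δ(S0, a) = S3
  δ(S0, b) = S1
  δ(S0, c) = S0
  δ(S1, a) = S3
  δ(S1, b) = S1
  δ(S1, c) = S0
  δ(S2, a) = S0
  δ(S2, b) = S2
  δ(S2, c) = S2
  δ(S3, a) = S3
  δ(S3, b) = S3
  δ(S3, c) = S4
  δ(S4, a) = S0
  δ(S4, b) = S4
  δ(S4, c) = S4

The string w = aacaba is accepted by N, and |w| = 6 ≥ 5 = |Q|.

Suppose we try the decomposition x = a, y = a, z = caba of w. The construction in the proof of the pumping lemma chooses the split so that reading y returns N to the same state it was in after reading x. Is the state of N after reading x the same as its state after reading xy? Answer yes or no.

yes

Run of N on the first 2 characters of w = a a:
  step 0: S0  (start)
  step 1: S3  (read a: S0→S3)
  step 2: S3  (read a: S3→S3)

After x (step 1): S3. After xy (step 2): S3.
They match, so y = a drives N around a cycle from S3 back to itself; pumping y any number of times keeps N in S3 before reading z, and xyⁱz ∈ L(N) for every i ≥ 0.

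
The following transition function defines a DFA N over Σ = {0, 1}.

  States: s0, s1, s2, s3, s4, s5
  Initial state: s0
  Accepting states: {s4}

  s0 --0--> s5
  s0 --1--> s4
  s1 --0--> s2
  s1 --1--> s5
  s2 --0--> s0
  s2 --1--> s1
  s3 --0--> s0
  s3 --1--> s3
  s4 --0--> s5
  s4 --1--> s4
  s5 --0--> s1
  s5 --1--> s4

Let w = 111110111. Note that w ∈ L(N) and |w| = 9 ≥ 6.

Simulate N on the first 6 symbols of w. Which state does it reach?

Run of N on the first 6 characters of w = 1 1 1 1 1 0:
  step 0: s0  (start)
  step 1: s4  (read 1: s0→s4)
  step 2: s4  (read 1: s4→s4)
  step 3: s4  (read 1: s4→s4)
  step 4: s4  (read 1: s4→s4)
  step 5: s4  (read 1: s4→s4)
  step 6: s5  (read 0: s4→s5)

After reading 6 characters, N is in state s5.

s5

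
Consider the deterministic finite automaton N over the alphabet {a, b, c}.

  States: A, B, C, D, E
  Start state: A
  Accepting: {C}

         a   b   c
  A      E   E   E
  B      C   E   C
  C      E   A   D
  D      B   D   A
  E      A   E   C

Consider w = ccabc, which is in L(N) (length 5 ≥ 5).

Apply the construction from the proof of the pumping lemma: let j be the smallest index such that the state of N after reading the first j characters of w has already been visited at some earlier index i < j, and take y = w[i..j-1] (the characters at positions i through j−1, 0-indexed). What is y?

Run of N on w = c c a b c:
  step 0: A  (start)
  step 1: E  (read c: A→E)
  step 2: C  (read c: E→C)
  step 3: E  (read a: C→E)   ← first repeat (E seen earlier)
  step 4: E  (read b: E→E)
  step 5: C  (read c: E→C)

So i = 1, j = 3, giving x = w[0:1] = c, y = w[1:3] = ca, z = w[3:5] = bc.
Check: |xy| = 3 ≤ 5 and |y| = 2 ≥ 1. Reading y takes N from E back to E, so every xyⁱz is accepted.
The DFA has 5 states, so the proof of the pumping lemma guarantees a repeated state among the first 5+1 visited; the segment between the two visits is the pumpable y.

ca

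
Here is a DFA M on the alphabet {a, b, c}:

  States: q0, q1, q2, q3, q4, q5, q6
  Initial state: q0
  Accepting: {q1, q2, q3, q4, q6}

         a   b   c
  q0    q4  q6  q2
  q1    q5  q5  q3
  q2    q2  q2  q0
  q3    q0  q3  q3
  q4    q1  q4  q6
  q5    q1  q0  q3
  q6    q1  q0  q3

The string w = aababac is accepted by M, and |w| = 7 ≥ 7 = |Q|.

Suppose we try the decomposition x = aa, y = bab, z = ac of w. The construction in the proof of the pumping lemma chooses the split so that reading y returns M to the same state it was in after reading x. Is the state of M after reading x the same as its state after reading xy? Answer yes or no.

no

State sequence: q0 -a-> q4 -a-> q1 -b-> q5 -a-> q1 -b-> q5

After x (step 2): q1. After xy (step 5): q5.
They differ (q1 ≠ q5), so y is not a cycle from the state after x; this split is not the one the pumping-lemma construction produces, and pumping y need not keep the string in L(M).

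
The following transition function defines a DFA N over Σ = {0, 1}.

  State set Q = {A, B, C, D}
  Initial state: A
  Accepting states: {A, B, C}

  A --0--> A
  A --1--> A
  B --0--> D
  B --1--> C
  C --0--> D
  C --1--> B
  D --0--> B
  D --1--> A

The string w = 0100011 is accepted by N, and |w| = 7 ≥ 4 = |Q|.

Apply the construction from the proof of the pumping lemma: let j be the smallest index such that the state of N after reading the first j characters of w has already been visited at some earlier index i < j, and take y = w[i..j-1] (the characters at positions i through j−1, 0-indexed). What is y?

State sequence: A -0-> A -1-> A -0-> A -0-> A -0-> A -1-> A -1-> A
First repeat at step 1: A was already visited.

So i = 0, j = 1, giving x = w[0:0] = ε, y = w[0:1] = 0, z = w[1:7] = 100011.
Check: |xy| = 1 ≤ 4 and |y| = 1 ≥ 1. Reading y takes N from A back to A, so every xyⁱz is accepted.
Pumping length from the standard proof: p = 4 (the number of states). The repeated state found above gives |xy| = j ≤ 4 and |y| = j − i ≥ 1.

0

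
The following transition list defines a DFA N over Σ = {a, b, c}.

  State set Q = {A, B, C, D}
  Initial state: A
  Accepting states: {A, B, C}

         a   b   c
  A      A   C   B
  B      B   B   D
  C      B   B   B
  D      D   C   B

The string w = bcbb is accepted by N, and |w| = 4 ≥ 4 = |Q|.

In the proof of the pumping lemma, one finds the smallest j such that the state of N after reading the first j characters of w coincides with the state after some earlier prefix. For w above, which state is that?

Run of N on w = b c b b:
  step 0: A  (start)
  step 1: C  (read b: A→C)
  step 2: B  (read c: C→B)
  step 3: B  (read b: B→B)   ← first repeat (B seen earlier)
  step 4: B  (read b: B→B)

The earliest repeat is at step j = 3: N is in B, which it already visited at step i = 2.
Since N has 4 states, any run of length ≥ 4 visits 4+1 states, so by pigeonhole some state repeats within the first 4 steps — that repeat gives the pumpable loop.

B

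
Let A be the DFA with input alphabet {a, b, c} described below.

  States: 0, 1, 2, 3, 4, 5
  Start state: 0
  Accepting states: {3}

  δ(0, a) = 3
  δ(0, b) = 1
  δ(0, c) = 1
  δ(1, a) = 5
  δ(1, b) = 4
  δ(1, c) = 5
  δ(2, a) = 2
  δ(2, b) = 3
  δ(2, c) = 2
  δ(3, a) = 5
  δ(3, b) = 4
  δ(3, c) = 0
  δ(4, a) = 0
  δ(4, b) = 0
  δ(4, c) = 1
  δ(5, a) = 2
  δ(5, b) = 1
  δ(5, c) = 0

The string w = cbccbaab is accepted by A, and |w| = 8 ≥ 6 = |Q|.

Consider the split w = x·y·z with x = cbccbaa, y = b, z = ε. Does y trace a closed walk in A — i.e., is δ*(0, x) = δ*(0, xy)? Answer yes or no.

no

Run of A on the first 8 characters of w = c b c c b a a b:
  step 0: 0  (start)
  step 1: 1  (read c: 0→1)
  step 2: 4  (read b: 1→4)
  step 3: 1  (read c: 4→1)
  step 4: 5  (read c: 1→5)
  step 5: 1  (read b: 5→1)
  step 6: 5  (read a: 1→5)
  step 7: 2  (read a: 5→2)
  step 8: 3  (read b: 2→3)

After x (step 7): 2. After xy (step 8): 3.
They differ (2 ≠ 3), so y is not a cycle from the state after x; this split is not the one the pumping-lemma construction produces, and pumping y need not keep the string in L(A).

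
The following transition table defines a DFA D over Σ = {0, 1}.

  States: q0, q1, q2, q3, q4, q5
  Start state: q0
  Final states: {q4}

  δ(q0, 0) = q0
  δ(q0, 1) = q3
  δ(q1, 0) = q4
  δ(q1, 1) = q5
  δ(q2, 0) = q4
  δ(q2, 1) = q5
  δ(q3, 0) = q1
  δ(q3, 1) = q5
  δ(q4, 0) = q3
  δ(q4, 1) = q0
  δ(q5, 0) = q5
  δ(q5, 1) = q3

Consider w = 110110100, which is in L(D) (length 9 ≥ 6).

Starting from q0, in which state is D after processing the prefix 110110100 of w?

q4

State sequence: q0 -1-> q3 -1-> q5 -0-> q5 -1-> q3 -1-> q5 -0-> q5 -1-> q3 -0-> q1 -0-> q4

After reading 9 characters, D is in state q4.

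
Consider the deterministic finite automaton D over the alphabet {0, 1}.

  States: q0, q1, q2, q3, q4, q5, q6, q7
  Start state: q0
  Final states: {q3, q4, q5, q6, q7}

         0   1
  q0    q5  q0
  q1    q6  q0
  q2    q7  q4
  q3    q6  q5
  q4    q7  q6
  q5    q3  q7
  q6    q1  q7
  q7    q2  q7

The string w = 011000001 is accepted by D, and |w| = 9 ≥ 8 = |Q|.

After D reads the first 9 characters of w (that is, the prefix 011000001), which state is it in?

State sequence: q0 -0-> q5 -1-> q7 -1-> q7 -0-> q2 -0-> q7 -0-> q2 -0-> q7 -0-> q2 -1-> q4

After reading 9 characters, D is in state q4.
(This kind of state-tracing is the core of the pumping-lemma construction: with 8 states, pigeonhole forces a repeat within the first 8 steps.)

q4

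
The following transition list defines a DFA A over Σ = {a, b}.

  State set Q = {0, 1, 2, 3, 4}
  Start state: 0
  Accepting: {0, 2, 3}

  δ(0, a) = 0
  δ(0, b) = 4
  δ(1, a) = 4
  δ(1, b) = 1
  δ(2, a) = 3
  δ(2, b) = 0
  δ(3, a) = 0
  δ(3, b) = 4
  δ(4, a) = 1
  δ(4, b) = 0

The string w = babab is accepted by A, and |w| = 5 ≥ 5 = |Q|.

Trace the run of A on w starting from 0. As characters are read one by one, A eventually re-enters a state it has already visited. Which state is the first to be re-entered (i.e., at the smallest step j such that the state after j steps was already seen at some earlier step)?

1

Run of A on w = b a b a b:
  step 0: 0  (start)
  step 1: 4  (read b: 0→4)
  step 2: 1  (read a: 4→1)
  step 3: 1  (read b: 1→1)   ← first repeat (1 seen earlier)
  step 4: 4  (read a: 1→4)
  step 5: 0  (read b: 4→0)

The earliest repeat is at step j = 3: A is in 1, which it already visited at step i = 2.
Pumping length from the standard proof: p = 5 (the number of states). The repeated state found above gives |xy| = j ≤ 5 and |y| = j − i ≥ 1.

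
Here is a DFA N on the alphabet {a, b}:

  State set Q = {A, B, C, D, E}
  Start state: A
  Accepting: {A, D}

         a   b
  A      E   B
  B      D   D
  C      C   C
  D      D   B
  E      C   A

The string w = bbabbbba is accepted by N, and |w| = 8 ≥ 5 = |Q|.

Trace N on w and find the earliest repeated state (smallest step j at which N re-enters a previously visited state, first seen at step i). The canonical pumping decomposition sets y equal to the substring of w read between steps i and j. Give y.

a

State sequence: A -b-> B -b-> D -a-> D -b-> B -b-> D -b-> B -b-> D -a-> D
First repeat at step 3: D was already visited.

So i = 2, j = 3, giving x = w[0:2] = bb, y = w[2:3] = a, z = w[3:8] = bbbba.
Check: |xy| = 3 ≤ 5 and |y| = 1 ≥ 1. Reading y takes N from D back to D, so every xyⁱz is accepted.
Since N has 5 states, any run of length ≥ 5 visits 5+1 states, so by pigeonhole some state repeats within the first 5 steps — that repeat gives the pumpable loop.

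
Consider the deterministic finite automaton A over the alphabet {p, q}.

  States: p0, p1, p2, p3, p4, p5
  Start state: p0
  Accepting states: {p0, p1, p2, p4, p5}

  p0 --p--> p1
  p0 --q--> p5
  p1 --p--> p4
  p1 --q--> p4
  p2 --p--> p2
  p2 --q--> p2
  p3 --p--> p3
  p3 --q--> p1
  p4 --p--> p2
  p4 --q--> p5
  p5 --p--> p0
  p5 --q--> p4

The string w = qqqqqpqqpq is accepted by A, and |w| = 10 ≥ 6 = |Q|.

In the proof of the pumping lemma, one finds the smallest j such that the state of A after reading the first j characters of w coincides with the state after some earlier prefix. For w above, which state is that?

State sequence: p0 -q-> p5 -q-> p4 -q-> p5 -q-> p4 -q-> p5 -p-> p0 -q-> p5 -q-> p4 -p-> p2 -q-> p2
First repeat at step 3: p5 was already visited.

The earliest repeat is at step j = 3: A is in p5, which it already visited at step i = 1.
With |Q| = 6, pigeonhole forces a state repeat no later than step 6; the substring read between the first and second visits to that state can be pumped.

p5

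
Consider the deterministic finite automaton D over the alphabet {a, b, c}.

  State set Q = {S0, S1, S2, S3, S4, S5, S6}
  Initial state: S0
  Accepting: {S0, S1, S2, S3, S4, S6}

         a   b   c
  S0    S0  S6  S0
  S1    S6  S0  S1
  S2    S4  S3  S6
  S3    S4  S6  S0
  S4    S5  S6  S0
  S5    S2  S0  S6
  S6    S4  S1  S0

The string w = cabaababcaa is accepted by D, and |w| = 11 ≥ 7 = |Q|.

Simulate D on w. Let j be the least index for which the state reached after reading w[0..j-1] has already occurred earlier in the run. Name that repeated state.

S0

Run of D on w = c a b a a b a b c a a:
  step 0: S0  (start)
  step 1: S0  (read c: S0→S0)   ← first repeat (S0 seen earlier)
  step 2: S0  (read a: S0→S0)
  step 3: S6  (read b: S0→S6)
  step 4: S4  (read a: S6→S4)
  step 5: S5  (read a: S4→S5)
  step 6: S0  (read b: S5→S0)
  step 7: S0  (read a: S0→S0)
  step 8: S6  (read b: S0→S6)
  step 9: S0  (read c: S6→S0)
  step 10: S0  (read a: S0→S0)
  step 11: S0  (read a: S0→S0)

The earliest repeat is at step j = 1: D is in S0, which it already visited at step i = 0.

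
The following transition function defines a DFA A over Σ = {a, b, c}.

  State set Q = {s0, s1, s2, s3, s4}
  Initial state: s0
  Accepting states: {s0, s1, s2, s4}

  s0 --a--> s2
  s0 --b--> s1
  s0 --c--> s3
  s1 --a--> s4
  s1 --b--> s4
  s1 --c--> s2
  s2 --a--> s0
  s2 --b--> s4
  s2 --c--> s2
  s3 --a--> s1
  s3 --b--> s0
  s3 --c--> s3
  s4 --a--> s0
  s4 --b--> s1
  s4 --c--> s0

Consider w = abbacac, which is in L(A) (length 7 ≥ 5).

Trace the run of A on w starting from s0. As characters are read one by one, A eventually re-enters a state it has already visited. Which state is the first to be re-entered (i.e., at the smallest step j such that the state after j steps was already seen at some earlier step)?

Run of A on w = a b b a c a c:
  step 0: s0  (start)
  step 1: s2  (read a: s0→s2)
  step 2: s4  (read b: s2→s4)
  step 3: s1  (read b: s4→s1)
  step 4: s4  (read a: s1→s4)   ← first repeat (s4 seen earlier)
  step 5: s0  (read c: s4→s0)
  step 6: s2  (read a: s0→s2)
  step 7: s2  (read c: s2→s2)

The earliest repeat is at step j = 4: A is in s4, which it already visited at step i = 2.

s4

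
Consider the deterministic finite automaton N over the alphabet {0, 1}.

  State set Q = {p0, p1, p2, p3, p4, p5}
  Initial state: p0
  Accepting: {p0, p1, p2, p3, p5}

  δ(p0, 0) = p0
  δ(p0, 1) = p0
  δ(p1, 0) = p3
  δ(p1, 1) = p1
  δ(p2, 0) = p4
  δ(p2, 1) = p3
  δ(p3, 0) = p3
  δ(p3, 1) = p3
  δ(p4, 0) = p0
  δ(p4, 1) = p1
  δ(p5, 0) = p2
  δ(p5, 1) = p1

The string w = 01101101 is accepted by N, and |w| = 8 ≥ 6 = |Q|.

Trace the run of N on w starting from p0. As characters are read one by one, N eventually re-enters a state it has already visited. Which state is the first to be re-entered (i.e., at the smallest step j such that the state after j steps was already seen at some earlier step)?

Run of N on w = 0 1 1 0 1 1 0 1:
  step 0: p0  (start)
  step 1: p0  (read 0: p0→p0)   ← first repeat (p0 seen earlier)
  step 2: p0  (read 1: p0→p0)
  step 3: p0  (read 1: p0→p0)
  step 4: p0  (read 0: p0→p0)
  step 5: p0  (read 1: p0→p0)
  step 6: p0  (read 1: p0→p0)
  step 7: p0  (read 0: p0→p0)
  step 8: p0  (read 1: p0→p0)

The earliest repeat is at step j = 1: N is in p0, which it already visited at step i = 0.
With |Q| = 6, pigeonhole forces a state repeat no later than step 6; the substring read between the first and second visits to that state can be pumped.

p0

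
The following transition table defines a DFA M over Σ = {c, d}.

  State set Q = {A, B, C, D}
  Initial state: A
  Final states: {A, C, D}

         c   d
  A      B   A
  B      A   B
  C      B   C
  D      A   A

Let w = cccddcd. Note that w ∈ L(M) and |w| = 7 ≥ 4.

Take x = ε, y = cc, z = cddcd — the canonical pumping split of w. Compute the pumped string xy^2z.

xy^2z = ε·cc·cc·cddcd = cccccddcd.
Reading y = cc takes M from A back to A, so after x·y·y the machine is still in A, and z then leads to the accepting state A. Hence cccccddcd ∈ L(M).

cccccddcd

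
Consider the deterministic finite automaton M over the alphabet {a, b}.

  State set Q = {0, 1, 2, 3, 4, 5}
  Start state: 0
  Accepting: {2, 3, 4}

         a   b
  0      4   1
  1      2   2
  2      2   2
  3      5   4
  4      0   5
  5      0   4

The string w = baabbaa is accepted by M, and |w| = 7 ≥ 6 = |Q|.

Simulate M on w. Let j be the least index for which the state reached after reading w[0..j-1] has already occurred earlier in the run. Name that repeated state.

2

Run of M on w = b a a b b a a:
  step 0: 0  (start)
  step 1: 1  (read b: 0→1)
  step 2: 2  (read a: 1→2)
  step 3: 2  (read a: 2→2)   ← first repeat (2 seen earlier)
  step 4: 2  (read b: 2→2)
  step 5: 2  (read b: 2→2)
  step 6: 2  (read a: 2→2)
  step 7: 2  (read a: 2→2)

The earliest repeat is at step j = 3: M is in 2, which it already visited at step i = 2.
Since M has 6 states, any run of length ≥ 6 visits 6+1 states, so by pigeonhole some state repeats within the first 6 steps — that repeat gives the pumpable loop.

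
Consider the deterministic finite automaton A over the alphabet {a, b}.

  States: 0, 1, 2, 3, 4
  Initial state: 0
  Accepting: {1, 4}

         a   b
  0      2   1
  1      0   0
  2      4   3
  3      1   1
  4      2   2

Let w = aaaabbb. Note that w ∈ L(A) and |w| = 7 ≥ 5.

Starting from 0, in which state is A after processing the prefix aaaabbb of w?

State sequence: 0 -a-> 2 -a-> 4 -a-> 2 -a-> 4 -b-> 2 -b-> 3 -b-> 1

After reading 7 characters, A is in state 1.

1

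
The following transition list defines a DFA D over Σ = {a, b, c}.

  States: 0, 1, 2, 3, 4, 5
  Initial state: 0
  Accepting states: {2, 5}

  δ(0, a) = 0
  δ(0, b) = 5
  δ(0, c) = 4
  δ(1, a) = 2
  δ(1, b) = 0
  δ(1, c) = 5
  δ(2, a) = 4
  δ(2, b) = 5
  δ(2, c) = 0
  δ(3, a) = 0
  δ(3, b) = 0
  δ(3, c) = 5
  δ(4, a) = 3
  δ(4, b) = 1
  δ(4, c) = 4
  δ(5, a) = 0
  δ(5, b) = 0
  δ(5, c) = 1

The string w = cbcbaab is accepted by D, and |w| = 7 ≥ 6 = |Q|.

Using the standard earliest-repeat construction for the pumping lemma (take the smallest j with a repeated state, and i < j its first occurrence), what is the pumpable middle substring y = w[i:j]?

cbcb

State sequence: 0 -c-> 4 -b-> 1 -c-> 5 -b-> 0 -a-> 0 -a-> 0 -b-> 5
First repeat at step 4: 0 was already visited.

So i = 0, j = 4, giving x = w[0:0] = ε, y = w[0:4] = cbcb, z = w[4:7] = aab.
Check: |xy| = 4 ≤ 6 and |y| = 4 ≥ 1. Reading y takes D from 0 back to 0, so every xyⁱz is accepted.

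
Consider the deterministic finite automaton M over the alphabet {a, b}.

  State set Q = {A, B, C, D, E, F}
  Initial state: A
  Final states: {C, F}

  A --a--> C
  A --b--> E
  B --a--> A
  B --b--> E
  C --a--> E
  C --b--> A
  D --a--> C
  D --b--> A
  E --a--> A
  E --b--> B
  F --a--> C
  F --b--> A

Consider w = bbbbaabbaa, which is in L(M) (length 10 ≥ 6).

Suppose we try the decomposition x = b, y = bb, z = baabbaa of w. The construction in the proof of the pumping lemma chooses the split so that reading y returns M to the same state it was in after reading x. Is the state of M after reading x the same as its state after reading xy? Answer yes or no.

State sequence: A -b-> E -b-> B -b-> E

After x (step 1): E. After xy (step 3): E.
They match, so y = bb drives M around a cycle from E back to itself; pumping y any number of times keeps M in E before reading z, and xyⁱz ∈ L(M) for every i ≥ 0.

yes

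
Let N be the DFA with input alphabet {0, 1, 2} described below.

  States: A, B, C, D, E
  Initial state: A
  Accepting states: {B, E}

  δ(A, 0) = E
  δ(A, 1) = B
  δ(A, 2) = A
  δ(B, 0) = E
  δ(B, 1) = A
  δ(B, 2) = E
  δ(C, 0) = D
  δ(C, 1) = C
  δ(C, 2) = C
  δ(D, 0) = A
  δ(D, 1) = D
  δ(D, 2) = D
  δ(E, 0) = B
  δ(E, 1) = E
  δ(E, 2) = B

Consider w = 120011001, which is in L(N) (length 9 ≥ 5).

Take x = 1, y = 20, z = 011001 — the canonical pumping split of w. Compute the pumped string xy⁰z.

1011001

xy⁰z = xz = 1·011001 = 1011001.
Reading y = 20 takes N from B back to B, so after x the machine is still in B, and z then leads to the accepting state E. Hence 1011001 ∈ L(N).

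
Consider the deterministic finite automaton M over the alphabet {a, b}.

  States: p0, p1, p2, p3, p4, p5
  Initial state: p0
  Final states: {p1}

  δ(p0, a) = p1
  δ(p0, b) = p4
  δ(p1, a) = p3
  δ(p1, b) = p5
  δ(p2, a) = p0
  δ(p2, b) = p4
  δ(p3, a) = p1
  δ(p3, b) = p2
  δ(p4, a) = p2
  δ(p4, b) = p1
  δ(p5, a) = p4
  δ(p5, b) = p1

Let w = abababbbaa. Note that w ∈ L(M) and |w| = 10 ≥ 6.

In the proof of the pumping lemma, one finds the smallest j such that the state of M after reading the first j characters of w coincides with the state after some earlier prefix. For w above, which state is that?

State sequence: p0 -a-> p1 -b-> p5 -a-> p4 -b-> p1 -a-> p3 -b-> p2 -b-> p4 -b-> p1 -a-> p3 -a-> p1
First repeat at step 4: p1 was already visited.

The earliest repeat is at step j = 4: M is in p1, which it already visited at step i = 1.
With |Q| = 6, pigeonhole forces a state repeat no later than step 6; the substring read between the first and second visits to that state can be pumped.

p1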